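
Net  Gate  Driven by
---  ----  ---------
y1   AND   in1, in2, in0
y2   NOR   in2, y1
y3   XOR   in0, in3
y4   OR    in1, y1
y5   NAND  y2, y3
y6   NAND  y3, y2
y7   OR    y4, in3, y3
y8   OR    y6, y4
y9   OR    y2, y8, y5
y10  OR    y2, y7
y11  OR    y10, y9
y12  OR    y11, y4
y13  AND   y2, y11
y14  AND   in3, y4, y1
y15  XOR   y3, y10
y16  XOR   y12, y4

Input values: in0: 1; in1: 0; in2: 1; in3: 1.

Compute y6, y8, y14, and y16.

y6 = 1; y8 = 1; y14 = 0; y16 = 1

y1 = in1 AND in2 AND in0 = 0 AND 1 AND 1 = 0
y2 = in2 NOR y1 = 1 NOR 0 = 0
y3 = in0 XOR in3 = 1 XOR 1 = 0
y4 = in1 OR y1 = 0 OR 0 = 0
y5 = y2 NAND y3 = 0 NAND 0 = 1
y6 = y3 NAND y2 = 0 NAND 0 = 1
y7 = y4 OR in3 OR y3 = 0 OR 1 OR 0 = 1
y8 = y6 OR y4 = 1 OR 0 = 1
y9 = y2 OR y8 OR y5 = 0 OR 1 OR 1 = 1
y10 = y2 OR y7 = 0 OR 1 = 1
y11 = y10 OR y9 = 1 OR 1 = 1
y12 = y11 OR y4 = 1 OR 0 = 1
y14 = in3 AND y4 AND y1 = 1 AND 0 AND 0 = 0
y16 = y12 XOR y4 = 1 XOR 0 = 1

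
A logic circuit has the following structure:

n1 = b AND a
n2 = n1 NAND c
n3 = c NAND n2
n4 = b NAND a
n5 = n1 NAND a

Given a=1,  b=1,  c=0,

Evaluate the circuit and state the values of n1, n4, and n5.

n1 = 1, n4 = 0, n5 = 0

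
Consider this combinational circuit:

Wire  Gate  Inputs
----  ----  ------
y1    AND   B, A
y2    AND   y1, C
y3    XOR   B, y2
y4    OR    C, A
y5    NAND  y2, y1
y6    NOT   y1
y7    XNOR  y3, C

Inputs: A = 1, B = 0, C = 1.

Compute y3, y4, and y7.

y3 = 0; y4 = 1; y7 = 0

y1 = B AND A = 0 AND 1 = 0
y2 = y1 AND C = 0 AND 1 = 0
y3 = B XOR y2 = 0 XOR 0 = 0
y4 = C OR A = 1 OR 1 = 1
y7 = y3 XNOR C = 0 XNOR 1 = 0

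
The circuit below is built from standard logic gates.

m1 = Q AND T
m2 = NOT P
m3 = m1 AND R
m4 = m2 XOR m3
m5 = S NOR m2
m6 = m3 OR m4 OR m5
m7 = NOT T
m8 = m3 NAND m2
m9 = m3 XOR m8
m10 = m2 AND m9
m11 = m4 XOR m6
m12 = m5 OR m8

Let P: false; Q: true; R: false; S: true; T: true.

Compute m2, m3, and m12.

m2 = true  m3 = false  m12 = true

m1 = Q AND T = true AND true = true
m2 = NOT P = NOT false = true
m3 = m1 AND R = true AND false = false
m5 = S NOR m2 = true NOR true = false
m8 = m3 NAND m2 = false NAND true = true
m12 = m5 OR m8 = false OR true = true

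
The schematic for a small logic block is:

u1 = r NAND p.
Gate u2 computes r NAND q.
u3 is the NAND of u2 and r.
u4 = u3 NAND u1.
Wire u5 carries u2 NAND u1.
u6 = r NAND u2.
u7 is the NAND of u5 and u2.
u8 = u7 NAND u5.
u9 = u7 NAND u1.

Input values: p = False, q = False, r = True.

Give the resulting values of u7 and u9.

u1 = r NAND p = True NAND False = True
u2 = r NAND q = True NAND False = True
u5 = u2 NAND u1 = True NAND True = False
u7 = u5 NAND u2 = False NAND True = True
u9 = u7 NAND u1 = True NAND True = False

u7 = True  u9 = False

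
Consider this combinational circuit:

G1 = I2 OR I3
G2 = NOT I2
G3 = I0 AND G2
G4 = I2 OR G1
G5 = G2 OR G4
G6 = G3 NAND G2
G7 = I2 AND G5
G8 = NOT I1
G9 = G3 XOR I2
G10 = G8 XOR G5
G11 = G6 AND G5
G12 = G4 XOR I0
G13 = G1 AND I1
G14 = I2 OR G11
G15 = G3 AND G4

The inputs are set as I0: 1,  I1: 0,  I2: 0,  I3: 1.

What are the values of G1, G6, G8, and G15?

G1 = 1, G6 = 0, G8 = 1, G15 = 1

G1 = I2 OR I3 = 0 OR 1 = 1
G2 = NOT I2 = NOT 0 = 1
G3 = I0 AND G2 = 1 AND 1 = 1
G4 = I2 OR G1 = 0 OR 1 = 1
G6 = G3 NAND G2 = 1 NAND 1 = 0
G8 = NOT I1 = NOT 0 = 1
G15 = G3 AND G4 = 1 AND 1 = 1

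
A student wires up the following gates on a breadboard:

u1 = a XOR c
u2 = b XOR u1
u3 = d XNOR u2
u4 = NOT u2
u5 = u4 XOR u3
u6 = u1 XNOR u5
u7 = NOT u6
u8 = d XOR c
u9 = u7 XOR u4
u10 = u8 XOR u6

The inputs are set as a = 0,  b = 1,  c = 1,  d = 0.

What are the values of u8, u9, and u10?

u8 = 1, u9 = 0, u10 = 1

u1 = a XOR c = 0 XOR 1 = 1
u2 = b XOR u1 = 1 XOR 1 = 0
u3 = d XNOR u2 = 0 XNOR 0 = 1
u4 = NOT u2 = NOT 0 = 1
u5 = u4 XOR u3 = 1 XOR 1 = 0
u6 = u1 XNOR u5 = 1 XNOR 0 = 0
u7 = NOT u6 = NOT 0 = 1
u8 = d XOR c = 0 XOR 1 = 1
u9 = u7 XOR u4 = 1 XOR 1 = 0
u10 = u8 XOR u6 = 1 XOR 0 = 1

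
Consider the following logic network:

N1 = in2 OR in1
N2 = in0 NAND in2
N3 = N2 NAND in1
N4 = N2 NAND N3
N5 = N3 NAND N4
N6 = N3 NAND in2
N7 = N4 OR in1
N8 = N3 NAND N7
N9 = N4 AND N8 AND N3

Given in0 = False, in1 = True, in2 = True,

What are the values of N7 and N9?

N2 = in0 NAND in2 = False NAND True = True
N3 = N2 NAND in1 = True NAND True = False
N4 = N2 NAND N3 = True NAND False = True
N7 = N4 OR in1 = True OR True = True
N8 = N3 NAND N7 = False NAND True = True
N9 = N4 AND N8 AND N3 = True AND True AND False = False

N7 = True  N9 = False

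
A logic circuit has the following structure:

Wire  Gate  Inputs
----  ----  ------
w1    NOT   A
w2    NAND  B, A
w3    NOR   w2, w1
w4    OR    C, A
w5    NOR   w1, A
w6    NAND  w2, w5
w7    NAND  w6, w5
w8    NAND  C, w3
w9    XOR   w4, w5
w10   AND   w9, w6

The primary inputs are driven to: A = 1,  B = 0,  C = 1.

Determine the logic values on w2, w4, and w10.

w1 = NOT A = NOT 1 = 0
w2 = B NAND A = 0 NAND 1 = 1
w4 = C OR A = 1 OR 1 = 1
w5 = w1 NOR A = 0 NOR 1 = 0
w6 = w2 NAND w5 = 1 NAND 0 = 1
w9 = w4 XOR w5 = 1 XOR 0 = 1
w10 = w9 AND w6 = 1 AND 1 = 1

w2 = 1, w4 = 1, w10 = 1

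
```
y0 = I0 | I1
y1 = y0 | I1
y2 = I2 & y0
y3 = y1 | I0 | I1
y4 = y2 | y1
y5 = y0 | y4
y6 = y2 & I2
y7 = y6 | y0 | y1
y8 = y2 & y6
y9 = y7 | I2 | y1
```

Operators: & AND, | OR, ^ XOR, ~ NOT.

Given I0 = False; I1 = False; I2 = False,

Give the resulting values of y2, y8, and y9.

y2 = False; y8 = False; y9 = False

y0 = I0 OR I1 = False OR False = False
y1 = y0 OR I1 = False OR False = False
y2 = I2 AND y0 = False AND False = False
y6 = y2 AND I2 = False AND False = False
y7 = y6 OR y0 OR y1 = False OR False OR False = False
y8 = y2 AND y6 = False AND False = False
y9 = y7 OR I2 OR y1 = False OR False OR False = False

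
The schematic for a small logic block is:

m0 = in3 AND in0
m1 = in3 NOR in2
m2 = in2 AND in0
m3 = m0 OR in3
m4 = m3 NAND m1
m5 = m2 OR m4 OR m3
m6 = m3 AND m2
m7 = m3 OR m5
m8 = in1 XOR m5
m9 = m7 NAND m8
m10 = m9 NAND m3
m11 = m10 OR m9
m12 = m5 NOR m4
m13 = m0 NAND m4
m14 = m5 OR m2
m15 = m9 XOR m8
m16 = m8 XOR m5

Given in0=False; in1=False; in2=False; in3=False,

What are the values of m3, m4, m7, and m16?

m3 = False, m4 = True, m7 = True, m16 = False

m0 = in3 AND in0 = False AND False = False
m1 = in3 NOR in2 = False NOR False = True
m2 = in2 AND in0 = False AND False = False
m3 = m0 OR in3 = False OR False = False
m4 = m3 NAND m1 = False NAND True = True
m5 = m2 OR m4 OR m3 = False OR True OR False = True
m7 = m3 OR m5 = False OR True = True
m8 = in1 XOR m5 = False XOR True = True
m16 = m8 XOR m5 = True XOR True = False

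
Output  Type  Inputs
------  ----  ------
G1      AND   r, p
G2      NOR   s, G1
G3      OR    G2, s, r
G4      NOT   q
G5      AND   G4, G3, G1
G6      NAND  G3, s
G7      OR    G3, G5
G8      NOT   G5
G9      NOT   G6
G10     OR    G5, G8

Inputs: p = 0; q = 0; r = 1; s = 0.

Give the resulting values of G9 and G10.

G1 = r AND p = 1 AND 0 = 0
G2 = s NOR G1 = 0 NOR 0 = 1
G3 = G2 OR s OR r = 1 OR 0 OR 1 = 1
G4 = NOT q = NOT 0 = 1
G5 = G4 AND G3 AND G1 = 1 AND 1 AND 0 = 0
G6 = G3 NAND s = 1 NAND 0 = 1
G8 = NOT G5 = NOT 0 = 1
G9 = NOT G6 = NOT 1 = 0
G10 = G5 OR G8 = 0 OR 1 = 1

G9 = 0, G10 = 1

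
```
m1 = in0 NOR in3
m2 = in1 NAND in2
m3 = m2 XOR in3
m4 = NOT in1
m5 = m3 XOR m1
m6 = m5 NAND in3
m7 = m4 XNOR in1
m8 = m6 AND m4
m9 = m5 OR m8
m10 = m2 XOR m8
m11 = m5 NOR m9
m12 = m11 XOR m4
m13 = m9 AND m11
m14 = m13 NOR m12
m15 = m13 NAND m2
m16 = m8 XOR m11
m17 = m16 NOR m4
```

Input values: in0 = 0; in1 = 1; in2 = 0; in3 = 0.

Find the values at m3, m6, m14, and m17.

m1 = in0 NOR in3 = 0 NOR 0 = 1
m2 = in1 NAND in2 = 1 NAND 0 = 1
m3 = m2 XOR in3 = 1 XOR 0 = 1
m4 = NOT in1 = NOT 1 = 0
m5 = m3 XOR m1 = 1 XOR 1 = 0
m6 = m5 NAND in3 = 0 NAND 0 = 1
m8 = m6 AND m4 = 1 AND 0 = 0
m9 = m5 OR m8 = 0 OR 0 = 0
m11 = m5 NOR m9 = 0 NOR 0 = 1
m12 = m11 XOR m4 = 1 XOR 0 = 1
m13 = m9 AND m11 = 0 AND 1 = 0
m14 = m13 NOR m12 = 0 NOR 1 = 0
m16 = m8 XOR m11 = 0 XOR 1 = 1
m17 = m16 NOR m4 = 1 NOR 0 = 0

m3 = 1, m6 = 1, m14 = 0, m17 = 0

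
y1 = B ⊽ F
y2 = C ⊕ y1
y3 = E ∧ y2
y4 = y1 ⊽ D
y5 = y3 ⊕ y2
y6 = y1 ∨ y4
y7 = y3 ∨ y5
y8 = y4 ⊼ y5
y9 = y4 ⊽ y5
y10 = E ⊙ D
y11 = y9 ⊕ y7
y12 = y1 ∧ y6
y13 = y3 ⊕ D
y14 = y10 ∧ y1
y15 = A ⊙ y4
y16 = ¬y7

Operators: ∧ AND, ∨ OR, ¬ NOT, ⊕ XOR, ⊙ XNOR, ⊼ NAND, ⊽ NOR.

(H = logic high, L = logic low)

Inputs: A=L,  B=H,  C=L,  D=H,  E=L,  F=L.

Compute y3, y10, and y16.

y3 = L  y10 = L  y16 = H

y1 = B NOR F = H NOR L = L
y2 = C XOR y1 = L XOR L = L
y3 = E AND y2 = L AND L = L
y5 = y3 XOR y2 = L XOR L = L
y7 = y3 OR y5 = L OR L = L
y10 = E XNOR D = L XNOR H = L
y16 = NOT y7 = NOT L = H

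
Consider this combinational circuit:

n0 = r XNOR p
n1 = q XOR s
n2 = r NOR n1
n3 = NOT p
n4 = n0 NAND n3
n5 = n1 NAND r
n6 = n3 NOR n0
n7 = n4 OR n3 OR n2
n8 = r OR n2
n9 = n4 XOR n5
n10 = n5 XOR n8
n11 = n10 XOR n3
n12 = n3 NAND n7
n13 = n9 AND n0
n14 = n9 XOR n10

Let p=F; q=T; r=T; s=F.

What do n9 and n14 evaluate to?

n0 = r XNOR p = T XNOR F = F
n1 = q XOR s = T XOR F = T
n2 = r NOR n1 = T NOR T = F
n3 = NOT p = NOT F = T
n4 = n0 NAND n3 = F NAND T = T
n5 = n1 NAND r = T NAND T = F
n8 = r OR n2 = T OR F = T
n9 = n4 XOR n5 = T XOR F = T
n10 = n5 XOR n8 = F XOR T = T
n14 = n9 XOR n10 = T XOR T = F

n9 = T, n14 = F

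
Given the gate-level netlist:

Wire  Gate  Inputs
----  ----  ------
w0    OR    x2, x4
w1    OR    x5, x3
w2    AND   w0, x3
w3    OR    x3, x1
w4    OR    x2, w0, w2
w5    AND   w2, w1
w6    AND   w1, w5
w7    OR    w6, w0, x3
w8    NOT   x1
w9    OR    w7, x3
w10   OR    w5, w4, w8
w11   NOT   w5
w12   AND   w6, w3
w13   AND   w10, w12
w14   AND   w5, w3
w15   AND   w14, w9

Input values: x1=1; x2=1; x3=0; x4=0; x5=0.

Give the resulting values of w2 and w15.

w2 = 0, w15 = 0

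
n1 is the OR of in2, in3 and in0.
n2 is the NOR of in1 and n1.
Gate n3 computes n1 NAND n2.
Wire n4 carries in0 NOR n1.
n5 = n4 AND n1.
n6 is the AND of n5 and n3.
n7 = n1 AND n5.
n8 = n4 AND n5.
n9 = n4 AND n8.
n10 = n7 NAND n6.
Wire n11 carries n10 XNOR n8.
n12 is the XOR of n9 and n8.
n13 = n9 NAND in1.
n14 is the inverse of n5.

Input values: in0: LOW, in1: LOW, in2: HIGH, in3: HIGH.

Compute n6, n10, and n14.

n1 = in2 OR in3 OR in0 = HIGH OR HIGH OR LOW = HIGH
n2 = in1 NOR n1 = LOW NOR HIGH = LOW
n3 = n1 NAND n2 = HIGH NAND LOW = HIGH
n4 = in0 NOR n1 = LOW NOR HIGH = LOW
n5 = n4 AND n1 = LOW AND HIGH = LOW
n6 = n5 AND n3 = LOW AND HIGH = LOW
n7 = n1 AND n5 = HIGH AND LOW = LOW
n10 = n7 NAND n6 = LOW NAND LOW = HIGH
n14 = NOT n5 = NOT LOW = HIGH

n6 = LOW, n10 = HIGH, n14 = HIGH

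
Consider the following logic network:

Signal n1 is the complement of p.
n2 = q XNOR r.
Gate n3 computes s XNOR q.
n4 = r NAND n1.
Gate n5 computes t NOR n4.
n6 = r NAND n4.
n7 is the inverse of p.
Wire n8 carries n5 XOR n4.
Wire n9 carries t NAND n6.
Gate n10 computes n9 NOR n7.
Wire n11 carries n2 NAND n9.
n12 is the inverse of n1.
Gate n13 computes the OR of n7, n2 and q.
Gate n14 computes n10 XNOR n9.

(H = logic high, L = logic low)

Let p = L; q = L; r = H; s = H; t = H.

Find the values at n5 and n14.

n1 = NOT p = NOT L = H
n4 = r NAND n1 = H NAND H = L
n5 = t NOR n4 = H NOR L = L
n6 = r NAND n4 = H NAND L = H
n7 = NOT p = NOT L = H
n9 = t NAND n6 = H NAND H = L
n10 = n9 NOR n7 = L NOR H = L
n14 = n10 XNOR n9 = L XNOR L = H

n5 = L  n14 = H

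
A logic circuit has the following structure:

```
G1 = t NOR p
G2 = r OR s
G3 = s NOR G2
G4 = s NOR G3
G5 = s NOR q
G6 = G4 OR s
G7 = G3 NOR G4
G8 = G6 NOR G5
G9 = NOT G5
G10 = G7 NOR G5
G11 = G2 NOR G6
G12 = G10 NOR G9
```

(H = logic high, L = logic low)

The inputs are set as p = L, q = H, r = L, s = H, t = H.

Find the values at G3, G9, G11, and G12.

G3 = L  G9 = H  G11 = L  G12 = L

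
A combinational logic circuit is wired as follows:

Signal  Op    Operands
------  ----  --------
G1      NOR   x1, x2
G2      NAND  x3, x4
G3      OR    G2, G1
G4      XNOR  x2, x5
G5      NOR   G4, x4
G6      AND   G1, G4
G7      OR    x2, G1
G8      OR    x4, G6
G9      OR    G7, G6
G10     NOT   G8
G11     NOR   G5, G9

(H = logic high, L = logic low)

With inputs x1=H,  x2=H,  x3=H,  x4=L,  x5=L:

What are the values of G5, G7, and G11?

G1 = x1 NOR x2 = H NOR H = L
G4 = x2 XNOR x5 = H XNOR L = L
G5 = G4 NOR x4 = L NOR L = H
G6 = G1 AND G4 = L AND L = L
G7 = x2 OR G1 = H OR L = H
G9 = G7 OR G6 = H OR L = H
G11 = G5 NOR G9 = H NOR H = L

G5 = H; G7 = H; G11 = L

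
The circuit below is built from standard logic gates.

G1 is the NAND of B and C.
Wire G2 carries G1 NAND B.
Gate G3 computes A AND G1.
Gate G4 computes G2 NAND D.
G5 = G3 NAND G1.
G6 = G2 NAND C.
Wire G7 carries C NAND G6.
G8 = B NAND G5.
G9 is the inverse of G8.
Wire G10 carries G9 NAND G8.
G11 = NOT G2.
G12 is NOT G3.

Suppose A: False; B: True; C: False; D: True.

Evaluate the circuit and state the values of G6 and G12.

G1 = B NAND C = True NAND False = True
G2 = G1 NAND B = True NAND True = False
G3 = A AND G1 = False AND True = False
G6 = G2 NAND C = False NAND False = True
G12 = NOT G3 = NOT False = True

G6 = True, G12 = True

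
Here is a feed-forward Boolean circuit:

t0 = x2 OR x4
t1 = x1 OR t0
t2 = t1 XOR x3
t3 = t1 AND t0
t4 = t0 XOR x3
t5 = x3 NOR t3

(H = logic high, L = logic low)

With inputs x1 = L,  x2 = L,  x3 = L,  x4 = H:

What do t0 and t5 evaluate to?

t0 = H, t5 = L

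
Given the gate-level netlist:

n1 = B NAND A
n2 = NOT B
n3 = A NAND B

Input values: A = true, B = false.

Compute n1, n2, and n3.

n1 = true, n2 = true, n3 = true

n1 = B NAND A = false NAND true = true
n2 = NOT B = NOT false = true
n3 = A NAND B = true NAND false = true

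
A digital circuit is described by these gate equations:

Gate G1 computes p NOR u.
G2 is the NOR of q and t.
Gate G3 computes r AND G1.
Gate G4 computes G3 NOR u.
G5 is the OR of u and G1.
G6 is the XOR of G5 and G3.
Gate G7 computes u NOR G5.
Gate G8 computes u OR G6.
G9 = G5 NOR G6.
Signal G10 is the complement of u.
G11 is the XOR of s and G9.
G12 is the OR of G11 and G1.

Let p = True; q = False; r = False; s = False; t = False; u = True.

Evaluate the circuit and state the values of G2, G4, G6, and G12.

G2 = True  G4 = False  G6 = True  G12 = False

G1 = p NOR u = True NOR True = False
G2 = q NOR t = False NOR False = True
G3 = r AND G1 = False AND False = False
G4 = G3 NOR u = False NOR True = False
G5 = u OR G1 = True OR False = True
G6 = G5 XOR G3 = True XOR False = True
G9 = G5 NOR G6 = True NOR True = False
G11 = s XOR G9 = False XOR False = False
G12 = G11 OR G1 = False OR False = False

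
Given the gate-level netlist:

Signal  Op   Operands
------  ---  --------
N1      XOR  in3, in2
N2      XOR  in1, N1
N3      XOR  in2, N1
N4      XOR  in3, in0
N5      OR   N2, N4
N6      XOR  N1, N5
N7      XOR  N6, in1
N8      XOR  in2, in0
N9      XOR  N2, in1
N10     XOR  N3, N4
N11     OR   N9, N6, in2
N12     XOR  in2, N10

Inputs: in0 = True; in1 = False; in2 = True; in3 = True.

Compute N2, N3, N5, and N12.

N1 = in3 XOR in2 = True XOR True = False
N2 = in1 XOR N1 = False XOR False = False
N3 = in2 XOR N1 = True XOR False = True
N4 = in3 XOR in0 = True XOR True = False
N5 = N2 OR N4 = False OR False = False
N10 = N3 XOR N4 = True XOR False = True
N12 = in2 XOR N10 = True XOR True = False

N2 = False, N3 = True, N5 = False, N12 = False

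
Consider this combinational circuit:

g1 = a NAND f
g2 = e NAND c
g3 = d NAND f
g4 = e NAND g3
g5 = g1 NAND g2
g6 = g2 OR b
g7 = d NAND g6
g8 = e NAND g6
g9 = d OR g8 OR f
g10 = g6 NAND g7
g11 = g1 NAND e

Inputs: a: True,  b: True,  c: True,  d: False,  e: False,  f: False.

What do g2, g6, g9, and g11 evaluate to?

g2 = True  g6 = True  g9 = True  g11 = True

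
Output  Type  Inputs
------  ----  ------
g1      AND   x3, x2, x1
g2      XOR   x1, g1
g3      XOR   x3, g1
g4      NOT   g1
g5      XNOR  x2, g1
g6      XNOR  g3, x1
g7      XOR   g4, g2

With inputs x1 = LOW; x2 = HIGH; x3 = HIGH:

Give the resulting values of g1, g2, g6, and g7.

g1 = x3 AND x2 AND x1 = HIGH AND HIGH AND LOW = LOW
g2 = x1 XOR g1 = LOW XOR LOW = LOW
g3 = x3 XOR g1 = HIGH XOR LOW = HIGH
g4 = NOT g1 = NOT LOW = HIGH
g6 = g3 XNOR x1 = HIGH XNOR LOW = LOW
g7 = g4 XOR g2 = HIGH XOR LOW = HIGH

g1 = LOW  g2 = LOW  g6 = LOW  g7 = HIGH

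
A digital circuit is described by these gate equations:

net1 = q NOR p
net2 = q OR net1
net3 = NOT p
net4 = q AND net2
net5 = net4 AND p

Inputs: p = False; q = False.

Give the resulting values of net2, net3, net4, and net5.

net2 = True, net3 = True, net4 = False, net5 = False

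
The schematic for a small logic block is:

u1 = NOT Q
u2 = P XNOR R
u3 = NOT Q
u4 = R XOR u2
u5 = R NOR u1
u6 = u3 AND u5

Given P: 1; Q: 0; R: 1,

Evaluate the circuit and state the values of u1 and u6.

u1 = 1; u6 = 0

u1 = NOT Q = NOT 0 = 1
u3 = NOT Q = NOT 0 = 1
u5 = R NOR u1 = 1 NOR 1 = 0
u6 = u3 AND u5 = 1 AND 0 = 0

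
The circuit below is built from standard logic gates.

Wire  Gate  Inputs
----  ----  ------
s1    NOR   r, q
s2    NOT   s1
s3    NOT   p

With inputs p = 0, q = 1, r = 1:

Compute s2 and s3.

s2 = 1, s3 = 1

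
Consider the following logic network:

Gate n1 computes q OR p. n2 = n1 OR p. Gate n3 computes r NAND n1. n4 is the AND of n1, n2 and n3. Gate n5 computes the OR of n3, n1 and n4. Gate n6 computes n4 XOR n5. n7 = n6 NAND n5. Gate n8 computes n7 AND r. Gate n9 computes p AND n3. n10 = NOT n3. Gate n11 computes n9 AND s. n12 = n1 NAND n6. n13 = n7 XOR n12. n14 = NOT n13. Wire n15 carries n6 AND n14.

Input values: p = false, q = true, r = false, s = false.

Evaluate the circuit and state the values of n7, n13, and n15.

n1 = q OR p = true OR false = true
n2 = n1 OR p = true OR false = true
n3 = r NAND n1 = false NAND true = true
n4 = n1 AND n2 AND n3 = true AND true AND true = true
n5 = n3 OR n1 OR n4 = true OR true OR true = true
n6 = n4 XOR n5 = true XOR true = false
n7 = n6 NAND n5 = false NAND true = true
n12 = n1 NAND n6 = true NAND false = true
n13 = n7 XOR n12 = true XOR true = false
n14 = NOT n13 = NOT false = true
n15 = n6 AND n14 = false AND true = false

n7 = true, n13 = false, n15 = false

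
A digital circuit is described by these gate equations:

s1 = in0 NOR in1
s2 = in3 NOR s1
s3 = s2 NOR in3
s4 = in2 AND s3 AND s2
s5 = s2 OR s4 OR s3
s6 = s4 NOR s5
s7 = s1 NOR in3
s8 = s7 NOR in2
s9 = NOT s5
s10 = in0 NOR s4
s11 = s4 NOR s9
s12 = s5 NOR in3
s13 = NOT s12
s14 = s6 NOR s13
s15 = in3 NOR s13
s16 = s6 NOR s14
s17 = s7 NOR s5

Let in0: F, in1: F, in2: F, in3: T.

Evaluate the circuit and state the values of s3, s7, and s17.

s3 = F, s7 = F, s17 = T

s1 = in0 NOR in1 = F NOR F = T
s2 = in3 NOR s1 = T NOR T = F
s3 = s2 NOR in3 = F NOR T = F
s4 = in2 AND s3 AND s2 = F AND F AND F = F
s5 = s2 OR s4 OR s3 = F OR F OR F = F
s7 = s1 NOR in3 = T NOR T = F
s17 = s7 NOR s5 = F NOR F = T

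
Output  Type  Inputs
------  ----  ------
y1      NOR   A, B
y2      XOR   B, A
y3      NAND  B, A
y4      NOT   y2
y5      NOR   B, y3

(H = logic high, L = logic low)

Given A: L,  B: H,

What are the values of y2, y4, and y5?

y2 = B XOR A = H XOR L = H
y3 = B NAND A = H NAND L = H
y4 = NOT y2 = NOT H = L
y5 = B NOR y3 = H NOR H = L

y2 = H; y4 = L; y5 = L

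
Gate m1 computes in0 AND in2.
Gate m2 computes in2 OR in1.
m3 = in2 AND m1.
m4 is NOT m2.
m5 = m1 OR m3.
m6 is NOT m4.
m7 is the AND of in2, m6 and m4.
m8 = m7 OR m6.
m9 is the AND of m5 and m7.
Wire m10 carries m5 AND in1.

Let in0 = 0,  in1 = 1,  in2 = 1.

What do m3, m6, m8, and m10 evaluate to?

m3 = 0; m6 = 1; m8 = 1; m10 = 0

m1 = in0 AND in2 = 0 AND 1 = 0
m2 = in2 OR in1 = 1 OR 1 = 1
m3 = in2 AND m1 = 1 AND 0 = 0
m4 = NOT m2 = NOT 1 = 0
m5 = m1 OR m3 = 0 OR 0 = 0
m6 = NOT m4 = NOT 0 = 1
m7 = in2 AND m6 AND m4 = 1 AND 1 AND 0 = 0
m8 = m7 OR m6 = 0 OR 1 = 1
m10 = m5 AND in1 = 0 AND 1 = 0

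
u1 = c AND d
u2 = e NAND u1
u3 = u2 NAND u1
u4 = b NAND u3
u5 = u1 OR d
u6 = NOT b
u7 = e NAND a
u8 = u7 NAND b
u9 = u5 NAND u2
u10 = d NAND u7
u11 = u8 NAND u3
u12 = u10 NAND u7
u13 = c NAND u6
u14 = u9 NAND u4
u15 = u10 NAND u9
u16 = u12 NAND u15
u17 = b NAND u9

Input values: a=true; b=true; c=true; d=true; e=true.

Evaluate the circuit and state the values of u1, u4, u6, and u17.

u1 = true  u4 = false  u6 = false  u17 = false

u1 = c AND d = true AND true = true
u2 = e NAND u1 = true NAND true = false
u3 = u2 NAND u1 = false NAND true = true
u4 = b NAND u3 = true NAND true = false
u5 = u1 OR d = true OR true = true
u6 = NOT b = NOT true = false
u9 = u5 NAND u2 = true NAND false = true
u17 = b NAND u9 = true NAND true = false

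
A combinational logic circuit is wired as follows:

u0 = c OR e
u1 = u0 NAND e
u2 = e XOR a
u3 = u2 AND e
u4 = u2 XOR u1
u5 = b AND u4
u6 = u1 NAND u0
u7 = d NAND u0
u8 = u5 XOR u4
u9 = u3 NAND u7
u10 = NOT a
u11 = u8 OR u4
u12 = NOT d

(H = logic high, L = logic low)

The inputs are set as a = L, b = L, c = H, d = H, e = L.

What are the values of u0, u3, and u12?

u0 = H  u3 = L  u12 = L

u0 = c OR e = H OR L = H
u2 = e XOR a = L XOR L = L
u3 = u2 AND e = L AND L = L
u12 = NOT d = NOT H = L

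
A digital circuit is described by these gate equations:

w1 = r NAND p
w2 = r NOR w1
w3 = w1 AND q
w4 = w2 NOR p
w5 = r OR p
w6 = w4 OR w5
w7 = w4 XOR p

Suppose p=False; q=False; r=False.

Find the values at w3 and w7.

w3 = False; w7 = True

w1 = r NAND p = False NAND False = True
w2 = r NOR w1 = False NOR True = False
w3 = w1 AND q = True AND False = False
w4 = w2 NOR p = False NOR False = True
w7 = w4 XOR p = True XOR False = True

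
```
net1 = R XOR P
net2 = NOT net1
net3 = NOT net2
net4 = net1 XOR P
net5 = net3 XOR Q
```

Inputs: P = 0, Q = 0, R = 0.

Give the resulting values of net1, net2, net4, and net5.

net1 = 0, net2 = 1, net4 = 0, net5 = 0

net1 = R XOR P = 0 XOR 0 = 0
net2 = NOT net1 = NOT 0 = 1
net3 = NOT net2 = NOT 1 = 0
net4 = net1 XOR P = 0 XOR 0 = 0
net5 = net3 XOR Q = 0 XOR 0 = 0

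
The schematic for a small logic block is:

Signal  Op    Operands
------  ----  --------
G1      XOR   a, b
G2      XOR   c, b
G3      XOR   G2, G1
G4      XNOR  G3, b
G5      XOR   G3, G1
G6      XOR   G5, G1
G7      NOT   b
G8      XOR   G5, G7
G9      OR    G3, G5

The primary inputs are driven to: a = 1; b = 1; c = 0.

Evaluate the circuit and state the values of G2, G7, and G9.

G2 = 1, G7 = 0, G9 = 1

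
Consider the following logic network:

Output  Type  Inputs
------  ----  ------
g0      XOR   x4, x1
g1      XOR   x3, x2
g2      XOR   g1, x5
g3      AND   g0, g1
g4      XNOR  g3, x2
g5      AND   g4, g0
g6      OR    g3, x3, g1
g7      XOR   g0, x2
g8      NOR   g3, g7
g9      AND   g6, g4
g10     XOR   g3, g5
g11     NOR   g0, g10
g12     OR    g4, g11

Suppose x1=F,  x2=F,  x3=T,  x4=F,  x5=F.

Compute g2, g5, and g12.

g2 = T, g5 = F, g12 = T

g0 = x4 XOR x1 = F XOR F = F
g1 = x3 XOR x2 = T XOR F = T
g2 = g1 XOR x5 = T XOR F = T
g3 = g0 AND g1 = F AND T = F
g4 = g3 XNOR x2 = F XNOR F = T
g5 = g4 AND g0 = T AND F = F
g10 = g3 XOR g5 = F XOR F = F
g11 = g0 NOR g10 = F NOR F = T
g12 = g4 OR g11 = T OR T = T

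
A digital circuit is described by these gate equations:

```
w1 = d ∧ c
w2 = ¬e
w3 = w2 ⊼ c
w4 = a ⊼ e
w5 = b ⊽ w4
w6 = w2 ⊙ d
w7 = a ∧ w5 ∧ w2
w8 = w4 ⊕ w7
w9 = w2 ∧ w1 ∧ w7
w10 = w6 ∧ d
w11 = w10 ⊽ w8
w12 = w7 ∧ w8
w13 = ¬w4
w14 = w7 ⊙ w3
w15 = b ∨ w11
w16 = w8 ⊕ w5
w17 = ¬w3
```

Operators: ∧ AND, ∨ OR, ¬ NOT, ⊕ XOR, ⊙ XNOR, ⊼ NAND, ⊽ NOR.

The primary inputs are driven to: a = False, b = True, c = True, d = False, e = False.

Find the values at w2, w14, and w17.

w2 = True, w14 = True, w17 = True

w2 = NOT e = NOT False = True
w3 = w2 NAND c = True NAND True = False
w4 = a NAND e = False NAND False = True
w5 = b NOR w4 = True NOR True = False
w7 = a AND w5 AND w2 = False AND False AND True = False
w14 = w7 XNOR w3 = False XNOR False = True
w17 = NOT w3 = NOT False = True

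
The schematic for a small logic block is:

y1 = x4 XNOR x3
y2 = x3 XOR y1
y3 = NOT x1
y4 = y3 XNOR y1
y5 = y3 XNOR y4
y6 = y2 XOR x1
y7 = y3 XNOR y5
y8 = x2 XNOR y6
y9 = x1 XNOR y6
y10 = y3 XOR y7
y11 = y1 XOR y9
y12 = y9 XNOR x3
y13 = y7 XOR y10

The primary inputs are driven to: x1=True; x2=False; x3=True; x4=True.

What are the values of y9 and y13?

y9 = True, y13 = False

y1 = x4 XNOR x3 = True XNOR True = True
y2 = x3 XOR y1 = True XOR True = False
y3 = NOT x1 = NOT True = False
y4 = y3 XNOR y1 = False XNOR True = False
y5 = y3 XNOR y4 = False XNOR False = True
y6 = y2 XOR x1 = False XOR True = True
y7 = y3 XNOR y5 = False XNOR True = False
y9 = x1 XNOR y6 = True XNOR True = True
y10 = y3 XOR y7 = False XOR False = False
y13 = y7 XOR y10 = False XOR False = False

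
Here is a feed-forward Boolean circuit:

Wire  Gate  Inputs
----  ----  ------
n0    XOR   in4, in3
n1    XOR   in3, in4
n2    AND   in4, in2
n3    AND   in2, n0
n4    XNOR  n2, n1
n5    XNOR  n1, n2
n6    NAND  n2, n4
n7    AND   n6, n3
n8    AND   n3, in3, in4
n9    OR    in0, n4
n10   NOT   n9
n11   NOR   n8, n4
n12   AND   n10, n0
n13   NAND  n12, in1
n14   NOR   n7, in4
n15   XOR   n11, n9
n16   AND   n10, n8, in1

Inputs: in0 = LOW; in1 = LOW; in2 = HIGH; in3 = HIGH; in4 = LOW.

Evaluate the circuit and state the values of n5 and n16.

n0 = in4 XOR in3 = LOW XOR HIGH = HIGH
n1 = in3 XOR in4 = HIGH XOR LOW = HIGH
n2 = in4 AND in2 = LOW AND HIGH = LOW
n3 = in2 AND n0 = HIGH AND HIGH = HIGH
n4 = n2 XNOR n1 = LOW XNOR HIGH = LOW
n5 = n1 XNOR n2 = HIGH XNOR LOW = LOW
n8 = n3 AND in3 AND in4 = HIGH AND HIGH AND LOW = LOW
n9 = in0 OR n4 = LOW OR LOW = LOW
n10 = NOT n9 = NOT LOW = HIGH
n16 = n10 AND n8 AND in1 = HIGH AND LOW AND LOW = LOW

n5 = LOW, n16 = LOW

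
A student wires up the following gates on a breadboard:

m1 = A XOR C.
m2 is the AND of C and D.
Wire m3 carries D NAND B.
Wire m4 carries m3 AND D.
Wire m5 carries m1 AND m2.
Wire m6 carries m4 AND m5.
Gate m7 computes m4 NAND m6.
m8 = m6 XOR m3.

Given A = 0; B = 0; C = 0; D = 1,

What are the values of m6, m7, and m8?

m6 = 0; m7 = 1; m8 = 1

m1 = A XOR C = 0 XOR 0 = 0
m2 = C AND D = 0 AND 1 = 0
m3 = D NAND B = 1 NAND 0 = 1
m4 = m3 AND D = 1 AND 1 = 1
m5 = m1 AND m2 = 0 AND 0 = 0
m6 = m4 AND m5 = 1 AND 0 = 0
m7 = m4 NAND m6 = 1 NAND 0 = 1
m8 = m6 XOR m3 = 0 XOR 1 = 1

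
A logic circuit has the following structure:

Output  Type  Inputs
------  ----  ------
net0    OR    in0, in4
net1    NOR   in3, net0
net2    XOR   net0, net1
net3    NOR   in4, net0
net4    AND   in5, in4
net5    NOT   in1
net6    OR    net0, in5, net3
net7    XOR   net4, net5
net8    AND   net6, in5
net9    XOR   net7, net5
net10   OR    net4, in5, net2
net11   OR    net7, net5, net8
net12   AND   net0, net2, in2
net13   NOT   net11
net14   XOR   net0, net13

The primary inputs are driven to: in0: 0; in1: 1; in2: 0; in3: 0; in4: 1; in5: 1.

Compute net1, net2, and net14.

net0 = in0 OR in4 = 0 OR 1 = 1
net1 = in3 NOR net0 = 0 NOR 1 = 0
net2 = net0 XOR net1 = 1 XOR 0 = 1
net3 = in4 NOR net0 = 1 NOR 1 = 0
net4 = in5 AND in4 = 1 AND 1 = 1
net5 = NOT in1 = NOT 1 = 0
net6 = net0 OR in5 OR net3 = 1 OR 1 OR 0 = 1
net7 = net4 XOR net5 = 1 XOR 0 = 1
net8 = net6 AND in5 = 1 AND 1 = 1
net11 = net7 OR net5 OR net8 = 1 OR 0 OR 1 = 1
net13 = NOT net11 = NOT 1 = 0
net14 = net0 XOR net13 = 1 XOR 0 = 1

net1 = 0; net2 = 1; net14 = 1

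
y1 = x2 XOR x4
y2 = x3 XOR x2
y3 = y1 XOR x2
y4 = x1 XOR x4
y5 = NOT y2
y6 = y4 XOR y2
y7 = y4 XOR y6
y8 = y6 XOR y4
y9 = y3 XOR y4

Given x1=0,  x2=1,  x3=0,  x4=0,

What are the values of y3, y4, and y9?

y3 = 0; y4 = 0; y9 = 0

y1 = x2 XOR x4 = 1 XOR 0 = 1
y3 = y1 XOR x2 = 1 XOR 1 = 0
y4 = x1 XOR x4 = 0 XOR 0 = 0
y9 = y3 XOR y4 = 0 XOR 0 = 0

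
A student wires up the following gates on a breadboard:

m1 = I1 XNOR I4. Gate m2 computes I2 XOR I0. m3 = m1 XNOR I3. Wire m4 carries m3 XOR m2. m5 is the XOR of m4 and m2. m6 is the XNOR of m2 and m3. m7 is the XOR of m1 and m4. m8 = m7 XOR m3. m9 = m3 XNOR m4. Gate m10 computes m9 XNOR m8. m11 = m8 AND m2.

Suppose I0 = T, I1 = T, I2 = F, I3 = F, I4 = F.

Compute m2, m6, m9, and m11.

m2 = T, m6 = T, m9 = F, m11 = T

m1 = I1 XNOR I4 = T XNOR F = F
m2 = I2 XOR I0 = F XOR T = T
m3 = m1 XNOR I3 = F XNOR F = T
m4 = m3 XOR m2 = T XOR T = F
m6 = m2 XNOR m3 = T XNOR T = T
m7 = m1 XOR m4 = F XOR F = F
m8 = m7 XOR m3 = F XOR T = T
m9 = m3 XNOR m4 = T XNOR F = F
m11 = m8 AND m2 = T AND T = T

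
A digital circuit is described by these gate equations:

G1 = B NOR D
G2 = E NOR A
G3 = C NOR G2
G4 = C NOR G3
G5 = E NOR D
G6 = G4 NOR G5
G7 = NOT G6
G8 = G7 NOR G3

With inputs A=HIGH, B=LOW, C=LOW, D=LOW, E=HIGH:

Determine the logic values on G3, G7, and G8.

G2 = E NOR A = HIGH NOR HIGH = LOW
G3 = C NOR G2 = LOW NOR LOW = HIGH
G4 = C NOR G3 = LOW NOR HIGH = LOW
G5 = E NOR D = HIGH NOR LOW = LOW
G6 = G4 NOR G5 = LOW NOR LOW = HIGH
G7 = NOT G6 = NOT HIGH = LOW
G8 = G7 NOR G3 = LOW NOR HIGH = LOW

G3 = HIGH; G7 = LOW; G8 = LOW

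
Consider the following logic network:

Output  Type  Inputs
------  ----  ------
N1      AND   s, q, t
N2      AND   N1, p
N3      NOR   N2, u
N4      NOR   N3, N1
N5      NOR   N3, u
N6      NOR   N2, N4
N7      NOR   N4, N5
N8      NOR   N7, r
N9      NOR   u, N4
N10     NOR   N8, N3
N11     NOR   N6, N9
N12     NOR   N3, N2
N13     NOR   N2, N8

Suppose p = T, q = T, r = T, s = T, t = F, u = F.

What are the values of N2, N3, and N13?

N2 = F  N3 = T  N13 = T

N1 = s AND q AND t = T AND T AND F = F
N2 = N1 AND p = F AND T = F
N3 = N2 NOR u = F NOR F = T
N4 = N3 NOR N1 = T NOR F = F
N5 = N3 NOR u = T NOR F = F
N7 = N4 NOR N5 = F NOR F = T
N8 = N7 NOR r = T NOR T = F
N13 = N2 NOR N8 = F NOR F = T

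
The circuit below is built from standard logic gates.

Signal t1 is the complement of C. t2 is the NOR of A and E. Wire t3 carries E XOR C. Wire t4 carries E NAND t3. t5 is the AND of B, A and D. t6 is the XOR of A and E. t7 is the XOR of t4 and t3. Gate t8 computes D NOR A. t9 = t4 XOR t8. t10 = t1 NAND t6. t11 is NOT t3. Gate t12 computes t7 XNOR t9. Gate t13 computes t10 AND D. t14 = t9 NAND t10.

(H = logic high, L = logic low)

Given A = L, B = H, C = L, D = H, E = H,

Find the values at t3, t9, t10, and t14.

t1 = NOT C = NOT L = H
t3 = E XOR C = H XOR L = H
t4 = E NAND t3 = H NAND H = L
t6 = A XOR E = L XOR H = H
t8 = D NOR A = H NOR L = L
t9 = t4 XOR t8 = L XOR L = L
t10 = t1 NAND t6 = H NAND H = L
t14 = t9 NAND t10 = L NAND L = H

t3 = H; t9 = L; t10 = L; t14 = H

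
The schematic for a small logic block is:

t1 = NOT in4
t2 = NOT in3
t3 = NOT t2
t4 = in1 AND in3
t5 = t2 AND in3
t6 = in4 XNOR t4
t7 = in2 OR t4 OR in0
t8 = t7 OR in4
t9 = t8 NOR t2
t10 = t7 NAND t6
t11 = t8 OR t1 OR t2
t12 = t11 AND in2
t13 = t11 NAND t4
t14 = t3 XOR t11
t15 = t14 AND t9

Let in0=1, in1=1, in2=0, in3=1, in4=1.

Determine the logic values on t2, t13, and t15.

t1 = NOT in4 = NOT 1 = 0
t2 = NOT in3 = NOT 1 = 0
t3 = NOT t2 = NOT 0 = 1
t4 = in1 AND in3 = 1 AND 1 = 1
t7 = in2 OR t4 OR in0 = 0 OR 1 OR 1 = 1
t8 = t7 OR in4 = 1 OR 1 = 1
t9 = t8 NOR t2 = 1 NOR 0 = 0
t11 = t8 OR t1 OR t2 = 1 OR 0 OR 0 = 1
t13 = t11 NAND t4 = 1 NAND 1 = 0
t14 = t3 XOR t11 = 1 XOR 1 = 0
t15 = t14 AND t9 = 0 AND 0 = 0

t2 = 0; t13 = 0; t15 = 0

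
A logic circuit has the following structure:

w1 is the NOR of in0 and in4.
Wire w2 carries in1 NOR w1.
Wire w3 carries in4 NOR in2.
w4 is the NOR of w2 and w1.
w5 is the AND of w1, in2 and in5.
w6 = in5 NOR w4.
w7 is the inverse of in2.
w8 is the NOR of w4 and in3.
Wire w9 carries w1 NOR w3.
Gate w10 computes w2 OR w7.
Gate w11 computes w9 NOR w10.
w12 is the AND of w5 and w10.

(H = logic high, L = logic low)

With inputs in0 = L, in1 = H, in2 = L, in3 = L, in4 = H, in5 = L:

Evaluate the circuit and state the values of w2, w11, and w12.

w1 = in0 NOR in4 = L NOR H = L
w2 = in1 NOR w1 = H NOR L = L
w3 = in4 NOR in2 = H NOR L = L
w5 = w1 AND in2 AND in5 = L AND L AND L = L
w7 = NOT in2 = NOT L = H
w9 = w1 NOR w3 = L NOR L = H
w10 = w2 OR w7 = L OR H = H
w11 = w9 NOR w10 = H NOR H = L
w12 = w5 AND w10 = L AND H = L

w2 = L, w11 = L, w12 = L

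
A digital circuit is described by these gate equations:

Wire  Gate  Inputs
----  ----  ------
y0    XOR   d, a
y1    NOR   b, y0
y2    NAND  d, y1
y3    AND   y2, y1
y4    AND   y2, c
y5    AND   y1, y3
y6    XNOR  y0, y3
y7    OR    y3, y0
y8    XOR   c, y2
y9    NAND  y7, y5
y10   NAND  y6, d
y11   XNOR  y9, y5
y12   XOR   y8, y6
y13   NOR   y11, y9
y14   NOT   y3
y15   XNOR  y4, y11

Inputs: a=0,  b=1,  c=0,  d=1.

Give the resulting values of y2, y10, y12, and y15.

y0 = d XOR a = 1 XOR 0 = 1
y1 = b NOR y0 = 1 NOR 1 = 0
y2 = d NAND y1 = 1 NAND 0 = 1
y3 = y2 AND y1 = 1 AND 0 = 0
y4 = y2 AND c = 1 AND 0 = 0
y5 = y1 AND y3 = 0 AND 0 = 0
y6 = y0 XNOR y3 = 1 XNOR 0 = 0
y7 = y3 OR y0 = 0 OR 1 = 1
y8 = c XOR y2 = 0 XOR 1 = 1
y9 = y7 NAND y5 = 1 NAND 0 = 1
y10 = y6 NAND d = 0 NAND 1 = 1
y11 = y9 XNOR y5 = 1 XNOR 0 = 0
y12 = y8 XOR y6 = 1 XOR 0 = 1
y15 = y4 XNOR y11 = 0 XNOR 0 = 1

y2 = 1  y10 = 1  y12 = 1  y15 = 1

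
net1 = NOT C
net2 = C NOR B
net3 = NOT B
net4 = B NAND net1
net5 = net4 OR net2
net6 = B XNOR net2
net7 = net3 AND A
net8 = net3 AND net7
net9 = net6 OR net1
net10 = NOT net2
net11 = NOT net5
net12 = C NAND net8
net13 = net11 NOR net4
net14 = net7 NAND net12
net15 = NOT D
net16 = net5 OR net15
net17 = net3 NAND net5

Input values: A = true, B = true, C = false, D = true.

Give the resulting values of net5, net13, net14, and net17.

net1 = NOT C = NOT false = true
net2 = C NOR B = false NOR true = false
net3 = NOT B = NOT true = false
net4 = B NAND net1 = true NAND true = false
net5 = net4 OR net2 = false OR false = false
net7 = net3 AND A = false AND true = false
net8 = net3 AND net7 = false AND false = false
net11 = NOT net5 = NOT false = true
net12 = C NAND net8 = false NAND false = true
net13 = net11 NOR net4 = true NOR false = false
net14 = net7 NAND net12 = false NAND true = true
net17 = net3 NAND net5 = false NAND false = true

net5 = false; net13 = false; net14 = true; net17 = true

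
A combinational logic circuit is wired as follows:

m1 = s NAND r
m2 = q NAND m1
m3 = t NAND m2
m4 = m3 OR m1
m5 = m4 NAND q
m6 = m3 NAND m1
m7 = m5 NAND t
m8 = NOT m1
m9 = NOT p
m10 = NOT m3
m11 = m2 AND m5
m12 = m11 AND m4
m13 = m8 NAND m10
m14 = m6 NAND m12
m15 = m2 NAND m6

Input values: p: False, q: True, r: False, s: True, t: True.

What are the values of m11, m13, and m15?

m1 = s NAND r = True NAND False = True
m2 = q NAND m1 = True NAND True = False
m3 = t NAND m2 = True NAND False = True
m4 = m3 OR m1 = True OR True = True
m5 = m4 NAND q = True NAND True = False
m6 = m3 NAND m1 = True NAND True = False
m8 = NOT m1 = NOT True = False
m10 = NOT m3 = NOT True = False
m11 = m2 AND m5 = False AND False = False
m13 = m8 NAND m10 = False NAND False = True
m15 = m2 NAND m6 = False NAND False = True

m11 = False, m13 = True, m15 = True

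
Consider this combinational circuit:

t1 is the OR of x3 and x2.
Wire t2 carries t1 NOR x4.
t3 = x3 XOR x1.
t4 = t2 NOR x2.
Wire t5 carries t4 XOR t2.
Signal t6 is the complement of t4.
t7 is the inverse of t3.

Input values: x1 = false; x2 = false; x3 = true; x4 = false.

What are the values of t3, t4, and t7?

t3 = true, t4 = true, t7 = false

t1 = x3 OR x2 = true OR false = true
t2 = t1 NOR x4 = true NOR false = false
t3 = x3 XOR x1 = true XOR false = true
t4 = t2 NOR x2 = false NOR false = true
t7 = NOT t3 = NOT true = false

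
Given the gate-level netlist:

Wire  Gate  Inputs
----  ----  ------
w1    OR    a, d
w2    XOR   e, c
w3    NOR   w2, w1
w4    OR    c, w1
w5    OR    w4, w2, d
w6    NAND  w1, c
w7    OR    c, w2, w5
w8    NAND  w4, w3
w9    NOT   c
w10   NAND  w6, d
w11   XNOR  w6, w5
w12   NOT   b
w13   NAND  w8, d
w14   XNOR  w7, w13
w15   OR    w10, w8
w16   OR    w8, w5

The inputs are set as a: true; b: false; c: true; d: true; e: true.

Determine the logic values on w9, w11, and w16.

w9 = false; w11 = false; w16 = true

w1 = a OR d = true OR true = true
w2 = e XOR c = true XOR true = false
w3 = w2 NOR w1 = false NOR true = false
w4 = c OR w1 = true OR true = true
w5 = w4 OR w2 OR d = true OR false OR true = true
w6 = w1 NAND c = true NAND true = false
w8 = w4 NAND w3 = true NAND false = true
w9 = NOT c = NOT true = false
w11 = w6 XNOR w5 = false XNOR true = false
w16 = w8 OR w5 = true OR true = true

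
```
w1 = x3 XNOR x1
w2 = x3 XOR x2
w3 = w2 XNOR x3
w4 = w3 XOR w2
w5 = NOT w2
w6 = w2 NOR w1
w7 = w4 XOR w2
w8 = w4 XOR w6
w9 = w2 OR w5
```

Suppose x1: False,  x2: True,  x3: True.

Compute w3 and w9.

w3 = False  w9 = True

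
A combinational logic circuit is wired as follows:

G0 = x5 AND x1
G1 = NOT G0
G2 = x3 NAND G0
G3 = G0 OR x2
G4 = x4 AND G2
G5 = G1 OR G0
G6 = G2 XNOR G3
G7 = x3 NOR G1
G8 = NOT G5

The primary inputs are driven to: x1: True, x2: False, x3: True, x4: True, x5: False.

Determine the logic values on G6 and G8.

G6 = False; G8 = False

G0 = x5 AND x1 = False AND True = False
G1 = NOT G0 = NOT False = True
G2 = x3 NAND G0 = True NAND False = True
G3 = G0 OR x2 = False OR False = False
G5 = G1 OR G0 = True OR False = True
G6 = G2 XNOR G3 = True XNOR False = False
G8 = NOT G5 = NOT True = False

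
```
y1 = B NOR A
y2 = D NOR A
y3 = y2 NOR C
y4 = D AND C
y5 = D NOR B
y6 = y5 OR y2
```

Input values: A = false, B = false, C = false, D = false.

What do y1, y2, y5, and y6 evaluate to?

y1 = true; y2 = true; y5 = true; y6 = true

y1 = B NOR A = false NOR false = true
y2 = D NOR A = false NOR false = true
y5 = D NOR B = false NOR false = true
y6 = y5 OR y2 = true OR true = true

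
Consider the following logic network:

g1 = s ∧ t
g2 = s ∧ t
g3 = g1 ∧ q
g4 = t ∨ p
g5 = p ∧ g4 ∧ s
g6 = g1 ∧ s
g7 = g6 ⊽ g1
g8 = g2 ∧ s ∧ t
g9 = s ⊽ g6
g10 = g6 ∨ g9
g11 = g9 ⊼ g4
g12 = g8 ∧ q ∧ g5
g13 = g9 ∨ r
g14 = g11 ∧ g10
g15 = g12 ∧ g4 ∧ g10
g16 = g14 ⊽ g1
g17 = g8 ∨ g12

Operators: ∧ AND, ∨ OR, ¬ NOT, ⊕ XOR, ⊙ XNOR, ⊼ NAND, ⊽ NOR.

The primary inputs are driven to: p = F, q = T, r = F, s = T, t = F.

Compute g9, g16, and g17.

g1 = s AND t = T AND F = F
g2 = s AND t = T AND F = F
g4 = t OR p = F OR F = F
g5 = p AND g4 AND s = F AND F AND T = F
g6 = g1 AND s = F AND T = F
g8 = g2 AND s AND t = F AND T AND F = F
g9 = s NOR g6 = T NOR F = F
g10 = g6 OR g9 = F OR F = F
g11 = g9 NAND g4 = F NAND F = T
g12 = g8 AND q AND g5 = F AND T AND F = F
g14 = g11 AND g10 = T AND F = F
g16 = g14 NOR g1 = F NOR F = T
g17 = g8 OR g12 = F OR F = F

g9 = F; g16 = T; g17 = F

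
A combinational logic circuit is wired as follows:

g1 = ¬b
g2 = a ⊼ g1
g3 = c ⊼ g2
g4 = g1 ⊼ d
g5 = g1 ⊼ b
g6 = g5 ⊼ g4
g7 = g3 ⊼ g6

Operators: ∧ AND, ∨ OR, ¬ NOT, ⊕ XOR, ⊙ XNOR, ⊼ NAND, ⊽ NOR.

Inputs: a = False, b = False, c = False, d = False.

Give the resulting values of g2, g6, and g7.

g2 = True, g6 = False, g7 = True

g1 = NOT b = NOT False = True
g2 = a NAND g1 = False NAND True = True
g3 = c NAND g2 = False NAND True = True
g4 = g1 NAND d = True NAND False = True
g5 = g1 NAND b = True NAND False = True
g6 = g5 NAND g4 = True NAND True = False
g7 = g3 NAND g6 = True NAND False = True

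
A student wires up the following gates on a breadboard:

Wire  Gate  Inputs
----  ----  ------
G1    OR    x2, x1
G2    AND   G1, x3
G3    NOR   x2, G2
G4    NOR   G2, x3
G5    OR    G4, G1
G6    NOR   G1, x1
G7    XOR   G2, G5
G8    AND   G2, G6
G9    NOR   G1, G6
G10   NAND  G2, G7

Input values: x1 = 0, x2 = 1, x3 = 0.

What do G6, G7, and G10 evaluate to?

G6 = 0; G7 = 1; G10 = 1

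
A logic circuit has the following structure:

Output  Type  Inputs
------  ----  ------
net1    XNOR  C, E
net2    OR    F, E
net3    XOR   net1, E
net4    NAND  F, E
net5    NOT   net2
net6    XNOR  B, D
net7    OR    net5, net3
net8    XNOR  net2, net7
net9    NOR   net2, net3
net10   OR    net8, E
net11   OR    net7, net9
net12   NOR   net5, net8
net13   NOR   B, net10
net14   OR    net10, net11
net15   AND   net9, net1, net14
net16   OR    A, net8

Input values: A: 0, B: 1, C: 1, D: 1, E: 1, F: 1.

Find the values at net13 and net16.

net13 = 0; net16 = 0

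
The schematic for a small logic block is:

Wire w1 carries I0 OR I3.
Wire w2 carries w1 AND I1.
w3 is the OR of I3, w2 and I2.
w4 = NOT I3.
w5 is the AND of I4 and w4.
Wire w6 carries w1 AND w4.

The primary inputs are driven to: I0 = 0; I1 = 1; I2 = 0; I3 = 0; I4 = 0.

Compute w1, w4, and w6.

w1 = I0 OR I3 = 0 OR 0 = 0
w4 = NOT I3 = NOT 0 = 1
w6 = w1 AND w4 = 0 AND 1 = 0

w1 = 0, w4 = 1, w6 = 0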